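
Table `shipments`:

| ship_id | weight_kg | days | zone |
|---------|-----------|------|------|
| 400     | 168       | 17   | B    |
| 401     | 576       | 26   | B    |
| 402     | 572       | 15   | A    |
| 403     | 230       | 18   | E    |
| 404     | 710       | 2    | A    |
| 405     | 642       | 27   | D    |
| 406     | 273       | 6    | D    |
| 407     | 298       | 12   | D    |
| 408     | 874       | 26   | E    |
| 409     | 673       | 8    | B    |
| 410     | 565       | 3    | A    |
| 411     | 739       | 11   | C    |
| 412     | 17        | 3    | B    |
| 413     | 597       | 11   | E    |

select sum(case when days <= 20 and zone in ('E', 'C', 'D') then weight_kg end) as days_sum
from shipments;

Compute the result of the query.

ship_id=400: ✗
ship_id=401: ✗
ship_id=402: ✗
ship_id=403: ✓ → 230
ship_id=404: ✗
ship_id=405: ✗
ship_id=406: ✓ → 273
ship_id=407: ✓ → 298
ship_id=408: ✗
ship_id=409: ✗
ship_id=410: ✗
ship_id=411: ✓ → 739
ship_id=412: ✗
ship_id=413: ✓ → 597
days_sum = 230 + 273 + 298 + 739 + 597 = 2137

2137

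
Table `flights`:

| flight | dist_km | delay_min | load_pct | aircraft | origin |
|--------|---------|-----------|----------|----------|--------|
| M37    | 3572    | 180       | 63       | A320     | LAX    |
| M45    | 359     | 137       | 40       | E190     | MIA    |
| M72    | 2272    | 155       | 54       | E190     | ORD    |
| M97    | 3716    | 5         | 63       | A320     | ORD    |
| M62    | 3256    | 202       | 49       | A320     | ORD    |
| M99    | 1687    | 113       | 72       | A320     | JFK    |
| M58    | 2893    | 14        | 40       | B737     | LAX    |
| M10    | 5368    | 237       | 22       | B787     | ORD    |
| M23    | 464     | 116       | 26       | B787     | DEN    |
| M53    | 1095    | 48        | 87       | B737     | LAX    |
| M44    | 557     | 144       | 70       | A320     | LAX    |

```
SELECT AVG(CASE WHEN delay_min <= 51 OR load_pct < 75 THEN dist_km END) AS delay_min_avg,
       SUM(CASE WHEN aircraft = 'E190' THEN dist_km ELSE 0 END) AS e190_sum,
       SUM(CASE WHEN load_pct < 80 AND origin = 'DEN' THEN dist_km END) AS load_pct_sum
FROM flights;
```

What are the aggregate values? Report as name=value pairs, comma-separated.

[delay_min_avg: delay_min <= 51 OR load_pct < 75]
flight=M37: ✓ → 3572
flight=M45: ✓ → 359
flight=M72: ✓ → 2272
flight=M97: ✓ → 3716
flight=M62: ✓ → 3256
flight=M99: ✓ → 1687
flight=M58: ✓ → 2893
flight=M10: ✓ → 5368
flight=M23: ✓ → 464
flight=M53: ✓ → 1095
flight=M44: ✓ → 557
delay_min_avg = (3572 + 359 + 2272 + 3716 + 3256 + 1687 + 2893 + 5368 + 464 + 1095 + 557) / 11 = 2294.4545454545
—
[e190_sum: aircraft = 'E190']
flight=M37: ✗
flight=M45: ✓ → 359
flight=M72: ✓ → 2272
flight=M97: ✗
flight=M62: ✗
flight=M99: ✗
flight=M58: ✗
flight=M10: ✗
flight=M23: ✗
flight=M53: ✗
flight=M44: ✗
e190_sum = 359 + 2272 = 2631
—
[load_pct_sum: load_pct < 80 AND origin = 'DEN']
flight=M37: ✗
flight=M45: ✗
flight=M72: ✗
flight=M97: ✗
flight=M62: ✗
flight=M99: ✗
flight=M58: ✗
flight=M10: ✗
flight=M23: ✓ → 464
flight=M53: ✗
flight=M44: ✗
load_pct_sum = 464

delay_min_avg=2294.4545454545, e190_sum=2631, load_pct_sum=464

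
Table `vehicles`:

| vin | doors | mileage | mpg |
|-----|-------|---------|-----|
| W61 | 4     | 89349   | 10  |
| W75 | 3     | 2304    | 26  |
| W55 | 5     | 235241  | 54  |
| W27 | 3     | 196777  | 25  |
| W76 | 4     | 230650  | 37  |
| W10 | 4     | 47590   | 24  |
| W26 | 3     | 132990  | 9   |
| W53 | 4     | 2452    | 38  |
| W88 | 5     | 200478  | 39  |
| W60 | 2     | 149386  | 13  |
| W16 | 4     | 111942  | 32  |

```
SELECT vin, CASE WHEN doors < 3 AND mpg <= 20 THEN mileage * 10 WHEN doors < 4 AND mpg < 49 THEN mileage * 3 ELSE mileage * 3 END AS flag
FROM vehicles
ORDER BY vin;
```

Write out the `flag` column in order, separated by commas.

142770, 335826, 398970, 590331, 7356, 705723, 1493860, 268047, 6912, 691950, 601434

vin=W10: ELSE → 142770
vin=W16: ELSE → 335826
vin=W26: doors < 4 AND mpg < 49 → 398970
vin=W27: doors < 4 AND mpg < 49 → 590331
vin=W53: ELSE → 7356
vin=W55: ELSE → 705723
vin=W60: doors < 3 AND mpg <= 20 → 1493860
vin=W61: ELSE → 268047
vin=W75: doors < 4 AND mpg < 49 → 6912
vin=W76: ELSE → 691950
vin=W88: ELSE → 601434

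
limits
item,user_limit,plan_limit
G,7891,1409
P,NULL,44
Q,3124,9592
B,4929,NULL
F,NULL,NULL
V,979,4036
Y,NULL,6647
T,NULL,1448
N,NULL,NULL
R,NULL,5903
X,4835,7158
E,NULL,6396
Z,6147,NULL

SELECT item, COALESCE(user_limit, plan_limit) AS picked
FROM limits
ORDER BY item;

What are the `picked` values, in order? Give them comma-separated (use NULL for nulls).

item=B: user_limit=4929 → 4929
item=E: user_limit=NULL, plan_limit=6396 → 6396
item=F: user_limit=NULL, plan_limit=NULL (all NULL) → NULL
item=G: user_limit=7891 → 7891
item=N: user_limit=NULL, plan_limit=NULL (all NULL) → NULL
item=P: user_limit=NULL, plan_limit=44 → 44
item=Q: user_limit=3124 → 3124
item=R: user_limit=NULL, plan_limit=5903 → 5903
item=T: user_limit=NULL, plan_limit=1448 → 1448
item=V: user_limit=979 → 979
item=X: user_limit=4835 → 4835
item=Y: user_limit=NULL, plan_limit=6647 → 6647
item=Z: user_limit=6147 → 6147

4929, 6396, NULL, 7891, NULL, 44, 3124, 5903, 1448, 979, 4835, 6647, 6147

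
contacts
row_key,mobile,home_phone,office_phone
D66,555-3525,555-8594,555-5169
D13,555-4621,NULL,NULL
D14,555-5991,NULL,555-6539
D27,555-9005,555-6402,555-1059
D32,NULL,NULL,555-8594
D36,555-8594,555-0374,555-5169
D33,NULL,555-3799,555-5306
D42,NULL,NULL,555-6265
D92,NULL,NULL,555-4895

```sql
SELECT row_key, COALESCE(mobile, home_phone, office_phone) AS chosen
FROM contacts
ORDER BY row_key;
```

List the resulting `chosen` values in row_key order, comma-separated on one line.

555-4621, 555-5991, 555-9005, 555-8594, 555-3799, 555-8594, 555-6265, 555-3525, 555-4895

row_key=D13: mobile=555-4621 → 555-4621
row_key=D14: mobile=555-5991 → 555-5991
row_key=D27: mobile=555-9005 → 555-9005
row_key=D32: mobile=NULL, home_phone=NULL, office_phone=555-8594 → 555-8594
row_key=D33: mobile=NULL, home_phone=555-3799 → 555-3799
row_key=D36: mobile=555-8594 → 555-8594
row_key=D42: mobile=NULL, home_phone=NULL, office_phone=555-6265 → 555-6265
row_key=D66: mobile=555-3525 → 555-3525
row_key=D92: mobile=NULL, home_phone=NULL, office_phone=555-4895 → 555-4895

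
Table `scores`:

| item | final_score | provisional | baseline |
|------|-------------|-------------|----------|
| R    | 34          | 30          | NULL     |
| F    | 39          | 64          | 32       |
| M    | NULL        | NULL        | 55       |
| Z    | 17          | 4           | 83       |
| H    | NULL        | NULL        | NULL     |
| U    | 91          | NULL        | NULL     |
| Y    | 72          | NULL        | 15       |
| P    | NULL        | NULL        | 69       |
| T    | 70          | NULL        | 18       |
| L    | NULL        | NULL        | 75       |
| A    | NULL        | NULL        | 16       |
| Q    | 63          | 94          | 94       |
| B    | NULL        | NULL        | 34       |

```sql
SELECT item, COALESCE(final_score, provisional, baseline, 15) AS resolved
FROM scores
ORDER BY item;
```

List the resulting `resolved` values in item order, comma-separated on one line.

item=A: final_score=NULL, provisional=NULL, baseline=16 → 16
item=B: final_score=NULL, provisional=NULL, baseline=34 → 34
item=F: final_score=39 → 39
item=H: final_score=NULL, provisional=NULL, baseline=NULL, → literal 15 → 15
item=L: final_score=NULL, provisional=NULL, baseline=75 → 75
item=M: final_score=NULL, provisional=NULL, baseline=55 → 55
item=P: final_score=NULL, provisional=NULL, baseline=69 → 69
item=Q: final_score=63 → 63
item=R: final_score=34 → 34
item=T: final_score=70 → 70
item=U: final_score=91 → 91
item=Y: final_score=72 → 72
item=Z: final_score=17 → 17

16, 34, 39, 15, 75, 55, 69, 63, 34, 70, 91, 72, 17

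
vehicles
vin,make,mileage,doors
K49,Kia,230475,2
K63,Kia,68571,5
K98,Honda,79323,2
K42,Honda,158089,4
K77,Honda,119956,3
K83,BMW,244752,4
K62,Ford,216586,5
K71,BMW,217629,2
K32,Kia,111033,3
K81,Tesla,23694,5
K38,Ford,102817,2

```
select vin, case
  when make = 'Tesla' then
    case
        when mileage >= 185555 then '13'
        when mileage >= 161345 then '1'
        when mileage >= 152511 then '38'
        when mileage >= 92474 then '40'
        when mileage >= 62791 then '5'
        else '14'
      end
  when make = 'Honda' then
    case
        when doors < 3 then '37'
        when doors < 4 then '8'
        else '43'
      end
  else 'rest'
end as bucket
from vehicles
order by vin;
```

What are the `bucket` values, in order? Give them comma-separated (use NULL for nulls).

vin=K32: make='Kia' → outer ELSE → rest
vin=K38: make='Ford' → outer ELSE → rest
vin=K42: make='Honda' → inner[ELSE] → 43
vin=K49: make='Kia' → outer ELSE → rest
vin=K62: make='Ford' → outer ELSE → rest
vin=K63: make='Kia' → outer ELSE → rest
vin=K71: make='BMW' → outer ELSE → rest
vin=K77: make='Honda' → inner[doors < 4] → 8
vin=K81: make='Tesla' → inner[ELSE] → 14
vin=K83: make='BMW' → outer ELSE → rest
vin=K98: make='Honda' → inner[doors < 3] → 37

rest, rest, 43, rest, rest, rest, rest, 8, 14, rest, 37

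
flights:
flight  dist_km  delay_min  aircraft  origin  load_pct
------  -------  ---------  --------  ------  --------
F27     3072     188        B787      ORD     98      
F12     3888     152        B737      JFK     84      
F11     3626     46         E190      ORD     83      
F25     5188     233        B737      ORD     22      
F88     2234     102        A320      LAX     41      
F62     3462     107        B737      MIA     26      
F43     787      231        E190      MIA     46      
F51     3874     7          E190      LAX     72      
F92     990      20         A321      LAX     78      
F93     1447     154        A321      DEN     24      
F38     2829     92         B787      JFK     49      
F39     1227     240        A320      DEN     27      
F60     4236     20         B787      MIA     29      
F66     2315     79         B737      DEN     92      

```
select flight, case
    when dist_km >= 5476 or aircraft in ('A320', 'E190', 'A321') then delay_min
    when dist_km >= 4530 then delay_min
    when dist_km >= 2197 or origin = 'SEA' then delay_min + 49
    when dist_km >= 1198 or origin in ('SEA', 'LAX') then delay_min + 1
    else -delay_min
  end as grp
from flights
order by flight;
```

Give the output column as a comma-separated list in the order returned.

flight=F11: dist_km >= 5476 or aircraft in ('A320', 'E190', 'A321') → 46
flight=F12: dist_km >= 2197 or origin = 'SEA' → 201
flight=F25: dist_km >= 4530 → 233
flight=F27: dist_km >= 2197 or origin = 'SEA' → 237
flight=F38: dist_km >= 2197 or origin = 'SEA' → 141
flight=F39: dist_km >= 5476 or aircraft in ('A320', 'E190', 'A321') → 240
flight=F43: dist_km >= 5476 or aircraft in ('A320', 'E190', 'A321') → 231
flight=F51: dist_km >= 5476 or aircraft in ('A320', 'E190', 'A321') → 7
flight=F60: dist_km >= 2197 or origin = 'SEA' → 69
flight=F62: dist_km >= 2197 or origin = 'SEA' → 156
flight=F66: dist_km >= 2197 or origin = 'SEA' → 128
flight=F88: dist_km >= 5476 or aircraft in ('A320', 'E190', 'A321') → 102
flight=F92: dist_km >= 5476 or aircraft in ('A320', 'E190', 'A321') → 20
flight=F93: dist_km >= 5476 or aircraft in ('A320', 'E190', 'A321') → 154

46, 201, 233, 237, 141, 240, 231, 7, 69, 156, 128, 102, 20, 154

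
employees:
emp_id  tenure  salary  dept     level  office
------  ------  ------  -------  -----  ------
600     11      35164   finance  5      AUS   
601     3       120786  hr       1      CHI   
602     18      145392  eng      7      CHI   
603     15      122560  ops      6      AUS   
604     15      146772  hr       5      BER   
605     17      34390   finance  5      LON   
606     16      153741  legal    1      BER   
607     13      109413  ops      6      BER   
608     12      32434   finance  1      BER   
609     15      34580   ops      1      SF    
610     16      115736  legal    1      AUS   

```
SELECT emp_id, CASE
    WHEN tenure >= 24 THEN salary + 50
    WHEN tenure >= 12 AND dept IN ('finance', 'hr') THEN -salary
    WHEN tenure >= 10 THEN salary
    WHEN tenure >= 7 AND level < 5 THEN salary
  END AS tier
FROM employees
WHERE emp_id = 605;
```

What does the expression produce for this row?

-34390

emp_id = 605: tenure=17, salary=34390, dept=finance, level=5, office=LON.
tenure >= 24 → false
tenure >= 12 AND dept IN ('finance', 'hr') → true → -34390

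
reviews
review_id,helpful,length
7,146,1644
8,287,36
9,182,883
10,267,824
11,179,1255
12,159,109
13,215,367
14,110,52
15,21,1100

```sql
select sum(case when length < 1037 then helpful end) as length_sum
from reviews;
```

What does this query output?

1220

review_id=7: ✗
review_id=8: ✓ → 287
review_id=9: ✓ → 182
review_id=10: ✓ → 267
review_id=11: ✗
review_id=12: ✓ → 159
review_id=13: ✓ → 215
review_id=14: ✓ → 110
review_id=15: ✗
length_sum = 287 + 182 + 267 + 159 + 215 + 110 = 1220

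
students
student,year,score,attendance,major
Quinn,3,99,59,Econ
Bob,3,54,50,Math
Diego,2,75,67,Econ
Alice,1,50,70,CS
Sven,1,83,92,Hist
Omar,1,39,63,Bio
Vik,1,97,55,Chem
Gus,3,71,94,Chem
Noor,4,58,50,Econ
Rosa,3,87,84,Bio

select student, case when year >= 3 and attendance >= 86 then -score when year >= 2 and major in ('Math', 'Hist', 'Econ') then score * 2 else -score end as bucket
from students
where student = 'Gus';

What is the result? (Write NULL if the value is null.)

student = Gus: year=3, score=71, attendance=94, major=Chem.
year >= 3 and attendance >= 86 → true → -71

-71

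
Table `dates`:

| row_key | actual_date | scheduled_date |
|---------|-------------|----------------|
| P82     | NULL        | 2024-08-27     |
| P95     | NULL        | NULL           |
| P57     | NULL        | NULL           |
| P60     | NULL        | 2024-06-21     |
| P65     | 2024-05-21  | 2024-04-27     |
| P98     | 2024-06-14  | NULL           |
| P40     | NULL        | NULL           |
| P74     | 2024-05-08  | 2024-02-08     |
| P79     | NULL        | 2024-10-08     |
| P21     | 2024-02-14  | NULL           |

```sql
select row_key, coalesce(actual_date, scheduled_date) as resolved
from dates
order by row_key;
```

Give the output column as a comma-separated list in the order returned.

row_key=P21: actual_date=2024-02-14 → 2024-02-14
row_key=P40: actual_date=NULL, scheduled_date=NULL (all NULL) → NULL
row_key=P57: actual_date=NULL, scheduled_date=NULL (all NULL) → NULL
row_key=P60: actual_date=NULL, scheduled_date=2024-06-21 → 2024-06-21
row_key=P65: actual_date=2024-05-21 → 2024-05-21
row_key=P74: actual_date=2024-05-08 → 2024-05-08
row_key=P79: actual_date=NULL, scheduled_date=2024-10-08 → 2024-10-08
row_key=P82: actual_date=NULL, scheduled_date=2024-08-27 → 2024-08-27
row_key=P95: actual_date=NULL, scheduled_date=NULL (all NULL) → NULL
row_key=P98: actual_date=2024-06-14 → 2024-06-14

2024-02-14, NULL, NULL, 2024-06-21, 2024-05-21, 2024-05-08, 2024-10-08, 2024-08-27, NULL, 2024-06-14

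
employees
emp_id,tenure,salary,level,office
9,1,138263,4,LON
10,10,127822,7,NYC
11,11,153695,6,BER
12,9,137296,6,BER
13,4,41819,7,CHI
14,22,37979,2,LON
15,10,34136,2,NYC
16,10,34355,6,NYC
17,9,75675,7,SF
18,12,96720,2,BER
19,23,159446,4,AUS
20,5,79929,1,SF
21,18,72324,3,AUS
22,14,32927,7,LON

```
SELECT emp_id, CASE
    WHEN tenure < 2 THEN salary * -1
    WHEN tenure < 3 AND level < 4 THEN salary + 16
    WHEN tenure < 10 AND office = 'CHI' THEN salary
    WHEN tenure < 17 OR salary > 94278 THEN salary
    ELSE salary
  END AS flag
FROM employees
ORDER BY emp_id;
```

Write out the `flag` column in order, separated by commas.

-138263, 127822, 153695, 137296, 41819, 37979, 34136, 34355, 75675, 96720, 159446, 79929, 72324, 32927

emp_id=9: tenure < 2 → -138263
emp_id=10: tenure < 17 OR salary > 94278 → 127822
emp_id=11: tenure < 17 OR salary > 94278 → 153695
emp_id=12: tenure < 17 OR salary > 94278 → 137296
emp_id=13: tenure < 10 AND office = 'CHI' → 41819
emp_id=14: ELSE → 37979
emp_id=15: tenure < 17 OR salary > 94278 → 34136
emp_id=16: tenure < 17 OR salary > 94278 → 34355
emp_id=17: tenure < 17 OR salary > 94278 → 75675
emp_id=18: tenure < 17 OR salary > 94278 → 96720
emp_id=19: tenure < 17 OR salary > 94278 → 159446
emp_id=20: tenure < 17 OR salary > 94278 → 79929
emp_id=21: ELSE → 72324
emp_id=22: tenure < 17 OR salary > 94278 → 32927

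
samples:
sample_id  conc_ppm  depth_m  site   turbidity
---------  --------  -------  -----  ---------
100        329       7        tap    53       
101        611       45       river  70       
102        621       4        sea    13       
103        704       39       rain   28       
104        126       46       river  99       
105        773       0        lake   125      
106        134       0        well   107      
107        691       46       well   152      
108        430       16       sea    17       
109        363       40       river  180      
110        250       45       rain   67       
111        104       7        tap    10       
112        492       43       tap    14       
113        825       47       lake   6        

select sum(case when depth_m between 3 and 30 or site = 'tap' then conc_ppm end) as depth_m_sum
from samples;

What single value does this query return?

sample_id=100: ✓ → 329
sample_id=101: ✗
sample_id=102: ✓ → 621
sample_id=103: ✗
sample_id=104: ✗
sample_id=105: ✗
sample_id=106: ✗
sample_id=107: ✗
sample_id=108: ✓ → 430
sample_id=109: ✗
sample_id=110: ✗
sample_id=111: ✓ → 104
sample_id=112: ✓ → 492
sample_id=113: ✗
depth_m_sum = 329 + 621 + 430 + 104 + 492 = 1976

1976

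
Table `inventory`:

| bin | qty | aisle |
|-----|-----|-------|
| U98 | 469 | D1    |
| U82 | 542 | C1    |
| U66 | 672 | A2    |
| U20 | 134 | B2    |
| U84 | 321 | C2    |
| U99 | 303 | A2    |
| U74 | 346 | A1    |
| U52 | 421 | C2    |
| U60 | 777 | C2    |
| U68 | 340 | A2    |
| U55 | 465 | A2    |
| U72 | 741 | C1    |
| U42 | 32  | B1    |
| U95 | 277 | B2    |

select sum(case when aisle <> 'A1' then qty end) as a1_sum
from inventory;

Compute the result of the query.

5494

bin=U98: ✓ → 469
bin=U82: ✓ → 542
bin=U66: ✓ → 672
bin=U20: ✓ → 134
bin=U84: ✓ → 321
bin=U99: ✓ → 303
bin=U74: ✗
bin=U52: ✓ → 421
bin=U60: ✓ → 777
bin=U68: ✓ → 340
bin=U55: ✓ → 465
bin=U72: ✓ → 741
bin=U42: ✓ → 32
bin=U95: ✓ → 277
a1_sum = 469 + 542 + 672 + 134 + 321 + 303 + 421 + 777 + 340 + 465 + 741 + 32 + 277 = 5494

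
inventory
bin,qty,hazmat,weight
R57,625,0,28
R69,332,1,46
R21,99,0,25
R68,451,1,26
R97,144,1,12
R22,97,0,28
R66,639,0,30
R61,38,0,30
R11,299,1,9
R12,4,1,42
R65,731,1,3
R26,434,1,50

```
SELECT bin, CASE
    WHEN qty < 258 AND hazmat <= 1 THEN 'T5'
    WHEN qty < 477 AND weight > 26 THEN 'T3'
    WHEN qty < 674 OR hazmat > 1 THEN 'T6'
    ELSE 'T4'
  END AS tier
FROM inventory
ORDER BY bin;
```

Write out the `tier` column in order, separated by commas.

bin=R11: qty < 674 OR hazmat > 1 → T6
bin=R12: qty < 258 AND hazmat <= 1 → T5
bin=R21: qty < 258 AND hazmat <= 1 → T5
bin=R22: qty < 258 AND hazmat <= 1 → T5
bin=R26: qty < 477 AND weight > 26 → T3
bin=R57: qty < 674 OR hazmat > 1 → T6
bin=R61: qty < 258 AND hazmat <= 1 → T5
bin=R65: ELSE → T4
bin=R66: qty < 674 OR hazmat > 1 → T6
bin=R68: qty < 674 OR hazmat > 1 → T6
bin=R69: qty < 477 AND weight > 26 → T3
bin=R97: qty < 258 AND hazmat <= 1 → T5

T6, T5, T5, T5, T3, T6, T5, T4, T6, T6, T3, T5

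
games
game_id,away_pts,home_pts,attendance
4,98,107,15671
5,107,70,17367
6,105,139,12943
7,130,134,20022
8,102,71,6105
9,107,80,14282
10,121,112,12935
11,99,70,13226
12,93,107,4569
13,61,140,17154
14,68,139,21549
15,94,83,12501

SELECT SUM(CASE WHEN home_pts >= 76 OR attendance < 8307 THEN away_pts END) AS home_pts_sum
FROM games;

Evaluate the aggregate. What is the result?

979

game_id=4: ✓ → 98
game_id=5: ✗
game_id=6: ✓ → 105
game_id=7: ✓ → 130
game_id=8: ✓ → 102
game_id=9: ✓ → 107
game_id=10: ✓ → 121
game_id=11: ✗
game_id=12: ✓ → 93
game_id=13: ✓ → 61
game_id=14: ✓ → 68
game_id=15: ✓ → 94
home_pts_sum = 98 + 105 + 130 + 102 + 107 + 121 + 93 + 61 + 68 + 94 = 979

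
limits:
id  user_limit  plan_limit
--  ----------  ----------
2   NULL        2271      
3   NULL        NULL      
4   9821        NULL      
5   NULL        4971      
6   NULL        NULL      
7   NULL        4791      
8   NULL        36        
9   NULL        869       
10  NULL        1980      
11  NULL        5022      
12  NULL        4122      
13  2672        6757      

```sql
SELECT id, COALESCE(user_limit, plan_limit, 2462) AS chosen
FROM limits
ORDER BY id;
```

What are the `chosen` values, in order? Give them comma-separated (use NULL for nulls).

2271, 2462, 9821, 4971, 2462, 4791, 36, 869, 1980, 5022, 4122, 2672

id=2: user_limit=NULL, plan_limit=2271 → 2271
id=3: user_limit=NULL, plan_limit=NULL, → literal 2462 → 2462
id=4: user_limit=9821 → 9821
id=5: user_limit=NULL, plan_limit=4971 → 4971
id=6: user_limit=NULL, plan_limit=NULL, → literal 2462 → 2462
id=7: user_limit=NULL, plan_limit=4791 → 4791
id=8: user_limit=NULL, plan_limit=36 → 36
id=9: user_limit=NULL, plan_limit=869 → 869
id=10: user_limit=NULL, plan_limit=1980 → 1980
id=11: user_limit=NULL, plan_limit=5022 → 5022
id=12: user_limit=NULL, plan_limit=4122 → 4122
id=13: user_limit=2672 → 2672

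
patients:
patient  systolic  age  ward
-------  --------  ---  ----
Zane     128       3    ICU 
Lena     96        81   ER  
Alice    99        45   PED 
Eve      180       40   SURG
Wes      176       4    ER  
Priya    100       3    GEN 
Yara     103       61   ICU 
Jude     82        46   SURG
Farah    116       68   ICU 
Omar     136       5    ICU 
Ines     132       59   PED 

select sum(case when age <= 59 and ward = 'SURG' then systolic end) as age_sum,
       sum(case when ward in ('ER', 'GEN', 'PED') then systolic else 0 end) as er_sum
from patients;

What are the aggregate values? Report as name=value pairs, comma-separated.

age_sum=262, er_sum=603

[age_sum: age <= 59 and ward = 'SURG']
patient=Zane: ✗
patient=Lena: ✗
patient=Alice: ✗
patient=Eve: ✓ → 180
patient=Wes: ✗
patient=Priya: ✗
patient=Yara: ✗
patient=Jude: ✓ → 82
patient=Farah: ✗
patient=Omar: ✗
patient=Ines: ✗
age_sum = 180 + 82 = 262
—
[er_sum: ward in ('ER', 'GEN', 'PED')]
patient=Zane: ✗
patient=Lena: ✓ → 96
patient=Alice: ✓ → 99
patient=Eve: ✗
patient=Wes: ✓ → 176
patient=Priya: ✓ → 100
patient=Yara: ✗
patient=Jude: ✗
patient=Farah: ✗
patient=Omar: ✗
patient=Ines: ✓ → 132
er_sum = 96 + 99 + 176 + 100 + 132 = 603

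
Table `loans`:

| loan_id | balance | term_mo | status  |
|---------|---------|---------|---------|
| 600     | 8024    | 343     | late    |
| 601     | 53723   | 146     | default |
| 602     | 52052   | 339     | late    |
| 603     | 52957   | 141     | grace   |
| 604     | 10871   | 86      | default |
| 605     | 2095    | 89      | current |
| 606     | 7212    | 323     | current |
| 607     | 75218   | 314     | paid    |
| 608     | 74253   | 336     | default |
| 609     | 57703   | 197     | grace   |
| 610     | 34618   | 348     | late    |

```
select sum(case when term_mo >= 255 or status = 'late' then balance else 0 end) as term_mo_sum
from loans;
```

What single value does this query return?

loan_id=600: ✓ → 8024
loan_id=601: ✗
loan_id=602: ✓ → 52052
loan_id=603: ✗
loan_id=604: ✗
loan_id=605: ✗
loan_id=606: ✓ → 7212
loan_id=607: ✓ → 75218
loan_id=608: ✓ → 74253
loan_id=609: ✗
loan_id=610: ✓ → 34618
term_mo_sum = 8024 + 52052 + 7212 + 75218 + 74253 + 34618 = 251377

251377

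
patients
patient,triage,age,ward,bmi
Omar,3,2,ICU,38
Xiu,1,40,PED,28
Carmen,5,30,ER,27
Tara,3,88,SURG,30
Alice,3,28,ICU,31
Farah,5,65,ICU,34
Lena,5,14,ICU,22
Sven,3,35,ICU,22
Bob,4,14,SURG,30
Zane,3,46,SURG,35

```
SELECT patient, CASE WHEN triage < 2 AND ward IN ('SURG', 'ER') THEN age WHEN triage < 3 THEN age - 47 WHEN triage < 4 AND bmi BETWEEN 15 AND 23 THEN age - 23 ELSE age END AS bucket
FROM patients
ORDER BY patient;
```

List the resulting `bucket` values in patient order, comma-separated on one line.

patient=Alice: ELSE → 28
patient=Bob: ELSE → 14
patient=Carmen: ELSE → 30
patient=Farah: ELSE → 65
patient=Lena: ELSE → 14
patient=Omar: ELSE → 2
patient=Sven: triage < 4 AND bmi BETWEEN 15 AND 23 → 12
patient=Tara: ELSE → 88
patient=Xiu: triage < 3 → -7
patient=Zane: ELSE → 46

28, 14, 30, 65, 14, 2, 12, 88, -7, 46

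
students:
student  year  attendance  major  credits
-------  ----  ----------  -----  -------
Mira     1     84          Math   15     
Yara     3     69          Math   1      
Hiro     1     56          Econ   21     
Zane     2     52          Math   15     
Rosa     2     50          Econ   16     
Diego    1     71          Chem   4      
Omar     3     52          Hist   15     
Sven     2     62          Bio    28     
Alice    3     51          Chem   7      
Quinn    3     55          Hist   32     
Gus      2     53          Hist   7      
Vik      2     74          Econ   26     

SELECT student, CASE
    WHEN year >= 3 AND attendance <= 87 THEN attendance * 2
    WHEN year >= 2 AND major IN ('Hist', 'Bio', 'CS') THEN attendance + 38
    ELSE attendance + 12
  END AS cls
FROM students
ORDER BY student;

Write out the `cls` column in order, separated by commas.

student=Alice: year >= 3 AND attendance <= 87 → 102
student=Diego: ELSE → 83
student=Gus: year >= 2 AND major IN ('Hist', 'Bio', 'CS') → 91
student=Hiro: ELSE → 68
student=Mira: ELSE → 96
student=Omar: year >= 3 AND attendance <= 87 → 104
student=Quinn: year >= 3 AND attendance <= 87 → 110
student=Rosa: ELSE → 62
student=Sven: year >= 2 AND major IN ('Hist', 'Bio', 'CS') → 100
student=Vik: ELSE → 86
student=Yara: year >= 3 AND attendance <= 87 → 138
student=Zane: ELSE → 64

102, 83, 91, 68, 96, 104, 110, 62, 100, 86, 138, 64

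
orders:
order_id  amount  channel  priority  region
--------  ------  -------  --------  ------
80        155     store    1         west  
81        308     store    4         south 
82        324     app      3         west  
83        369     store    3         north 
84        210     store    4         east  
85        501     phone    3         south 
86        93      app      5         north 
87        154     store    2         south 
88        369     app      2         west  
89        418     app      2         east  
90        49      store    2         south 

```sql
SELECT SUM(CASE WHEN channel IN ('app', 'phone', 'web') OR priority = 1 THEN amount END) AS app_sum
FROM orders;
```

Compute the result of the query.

1860

order_id=80: ✓ → 155
order_id=81: ✗
order_id=82: ✓ → 324
order_id=83: ✗
order_id=84: ✗
order_id=85: ✓ → 501
order_id=86: ✓ → 93
order_id=87: ✗
order_id=88: ✓ → 369
order_id=89: ✓ → 418
order_id=90: ✗
app_sum = 155 + 324 + 501 + 93 + 369 + 418 = 1860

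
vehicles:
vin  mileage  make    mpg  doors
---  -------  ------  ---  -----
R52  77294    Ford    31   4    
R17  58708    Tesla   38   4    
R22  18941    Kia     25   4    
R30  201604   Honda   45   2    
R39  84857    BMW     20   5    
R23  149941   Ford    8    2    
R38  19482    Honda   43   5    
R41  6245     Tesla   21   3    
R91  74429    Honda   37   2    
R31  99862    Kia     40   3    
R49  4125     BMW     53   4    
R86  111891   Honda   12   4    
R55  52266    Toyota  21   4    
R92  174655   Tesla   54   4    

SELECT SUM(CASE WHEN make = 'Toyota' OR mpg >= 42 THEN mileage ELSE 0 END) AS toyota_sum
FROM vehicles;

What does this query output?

452132

vin=R52: ✗
vin=R17: ✗
vin=R22: ✗
vin=R30: ✓ → 201604
vin=R39: ✗
vin=R23: ✗
vin=R38: ✓ → 19482
vin=R41: ✗
vin=R91: ✗
vin=R31: ✗
vin=R49: ✓ → 4125
vin=R86: ✗
vin=R55: ✓ → 52266
vin=R92: ✓ → 174655
toyota_sum = 201604 + 19482 + 4125 + 52266 + 174655 = 452132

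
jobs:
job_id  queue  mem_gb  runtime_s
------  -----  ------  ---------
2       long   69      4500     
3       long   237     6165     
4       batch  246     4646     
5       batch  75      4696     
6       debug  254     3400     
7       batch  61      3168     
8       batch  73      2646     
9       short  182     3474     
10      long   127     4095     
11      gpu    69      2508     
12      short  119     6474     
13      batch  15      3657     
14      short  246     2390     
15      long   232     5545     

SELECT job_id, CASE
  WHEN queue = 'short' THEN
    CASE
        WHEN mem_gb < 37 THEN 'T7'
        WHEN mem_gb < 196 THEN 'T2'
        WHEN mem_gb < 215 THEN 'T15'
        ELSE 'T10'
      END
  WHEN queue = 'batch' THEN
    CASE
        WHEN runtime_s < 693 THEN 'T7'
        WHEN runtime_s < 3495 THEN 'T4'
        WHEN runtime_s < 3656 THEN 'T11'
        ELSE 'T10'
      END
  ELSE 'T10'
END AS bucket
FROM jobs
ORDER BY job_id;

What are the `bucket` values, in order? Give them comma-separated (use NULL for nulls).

job_id=2: queue='long' → outer ELSE → T10
job_id=3: queue='long' → outer ELSE → T10
job_id=4: queue='batch' → inner[ELSE] → T10
job_id=5: queue='batch' → inner[ELSE] → T10
job_id=6: queue='debug' → outer ELSE → T10
job_id=7: queue='batch' → inner[runtime_s < 3495] → T4
job_id=8: queue='batch' → inner[runtime_s < 3495] → T4
job_id=9: queue='short' → inner[mem_gb < 196] → T2
job_id=10: queue='long' → outer ELSE → T10
job_id=11: queue='gpu' → outer ELSE → T10
job_id=12: queue='short' → inner[mem_gb < 196] → T2
job_id=13: queue='batch' → inner[ELSE] → T10
job_id=14: queue='short' → inner[ELSE] → T10
job_id=15: queue='long' → outer ELSE → T10

T10, T10, T10, T10, T10, T4, T4, T2, T10, T10, T2, T10, T10, T10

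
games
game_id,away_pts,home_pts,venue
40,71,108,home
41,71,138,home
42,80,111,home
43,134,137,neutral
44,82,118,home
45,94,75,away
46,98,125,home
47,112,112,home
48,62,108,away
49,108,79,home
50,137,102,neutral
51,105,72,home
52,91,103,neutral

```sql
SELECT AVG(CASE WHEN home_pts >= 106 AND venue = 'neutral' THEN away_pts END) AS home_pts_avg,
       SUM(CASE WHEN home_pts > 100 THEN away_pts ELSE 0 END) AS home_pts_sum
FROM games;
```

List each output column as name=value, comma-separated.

home_pts_avg=134, home_pts_sum=938

[home_pts_avg: home_pts >= 106 AND venue = 'neutral']
game_id=40: ✗
game_id=41: ✗
game_id=42: ✗
game_id=43: ✓ → 134
game_id=44: ✗
game_id=45: ✗
game_id=46: ✗
game_id=47: ✗
game_id=48: ✗
game_id=49: ✗
game_id=50: ✗
game_id=51: ✗
game_id=52: ✗
home_pts_avg = 134
—
[home_pts_sum: home_pts > 100]
game_id=40: ✓ → 71
game_id=41: ✓ → 71
game_id=42: ✓ → 80
game_id=43: ✓ → 134
game_id=44: ✓ → 82
game_id=45: ✗
game_id=46: ✓ → 98
game_id=47: ✓ → 112
game_id=48: ✓ → 62
game_id=49: ✗
game_id=50: ✓ → 137
game_id=51: ✗
game_id=52: ✓ → 91
home_pts_sum = 71 + 71 + 80 + 134 + 82 + 98 + 112 + 62 + 137 + 91 = 938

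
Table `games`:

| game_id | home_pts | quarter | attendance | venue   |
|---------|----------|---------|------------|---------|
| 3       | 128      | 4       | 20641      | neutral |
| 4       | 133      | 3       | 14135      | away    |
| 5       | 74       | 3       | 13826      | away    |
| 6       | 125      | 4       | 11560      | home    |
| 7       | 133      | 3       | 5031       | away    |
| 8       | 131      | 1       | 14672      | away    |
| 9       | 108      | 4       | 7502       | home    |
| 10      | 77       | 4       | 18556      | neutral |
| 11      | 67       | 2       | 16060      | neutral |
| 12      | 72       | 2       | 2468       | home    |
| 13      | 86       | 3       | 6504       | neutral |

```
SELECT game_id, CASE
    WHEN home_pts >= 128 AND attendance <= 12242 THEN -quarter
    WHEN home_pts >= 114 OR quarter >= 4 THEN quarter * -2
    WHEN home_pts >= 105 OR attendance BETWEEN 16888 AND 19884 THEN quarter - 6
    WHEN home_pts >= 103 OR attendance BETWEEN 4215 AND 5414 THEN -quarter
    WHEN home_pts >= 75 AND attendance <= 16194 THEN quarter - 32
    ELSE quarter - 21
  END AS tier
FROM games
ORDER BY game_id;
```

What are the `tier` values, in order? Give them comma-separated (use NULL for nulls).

-8, -6, -18, -8, -3, -2, -8, -8, -19, -19, -29

game_id=3: home_pts >= 114 OR quarter >= 4 → -8
game_id=4: home_pts >= 114 OR quarter >= 4 → -6
game_id=5: ELSE → -18
game_id=6: home_pts >= 114 OR quarter >= 4 → -8
game_id=7: home_pts >= 128 AND attendance <= 12242 → -3
game_id=8: home_pts >= 114 OR quarter >= 4 → -2
game_id=9: home_pts >= 114 OR quarter >= 4 → -8
game_id=10: home_pts >= 114 OR quarter >= 4 → -8
game_id=11: ELSE → -19
game_id=12: ELSE → -19
game_id=13: home_pts >= 75 AND attendance <= 16194 → -29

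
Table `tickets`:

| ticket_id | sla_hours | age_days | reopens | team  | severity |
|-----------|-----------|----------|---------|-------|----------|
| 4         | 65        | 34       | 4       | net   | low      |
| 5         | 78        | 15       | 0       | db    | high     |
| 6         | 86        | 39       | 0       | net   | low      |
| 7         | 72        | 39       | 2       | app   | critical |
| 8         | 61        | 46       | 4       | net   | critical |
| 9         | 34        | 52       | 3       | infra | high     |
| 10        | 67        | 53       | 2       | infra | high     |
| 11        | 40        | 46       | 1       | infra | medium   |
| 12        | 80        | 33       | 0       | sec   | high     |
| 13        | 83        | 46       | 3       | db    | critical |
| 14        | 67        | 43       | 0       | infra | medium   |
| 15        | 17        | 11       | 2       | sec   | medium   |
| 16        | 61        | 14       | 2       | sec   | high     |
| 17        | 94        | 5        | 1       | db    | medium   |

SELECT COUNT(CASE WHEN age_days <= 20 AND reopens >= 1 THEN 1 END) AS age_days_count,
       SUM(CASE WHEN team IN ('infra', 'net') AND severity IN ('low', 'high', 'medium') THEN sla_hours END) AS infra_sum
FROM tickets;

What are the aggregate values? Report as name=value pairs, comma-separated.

age_days_count=3, infra_sum=359

[age_days_count: age_days <= 20 AND reopens >= 1]
ticket_id=4: ✗
ticket_id=5: ✗
ticket_id=6: ✗
ticket_id=7: ✗
ticket_id=8: ✗
ticket_id=9: ✗
ticket_id=10: ✗
ticket_id=11: ✗
ticket_id=12: ✗
ticket_id=13: ✗
ticket_id=14: ✗
ticket_id=15: ✓ → 1
ticket_id=16: ✓ → 1
ticket_id=17: ✓ → 1
age_days_count = COUNT(1, 1, 1) = 3
—
[infra_sum: team IN ('infra', 'net') AND severity IN ('low', 'high', 'medium')]
ticket_id=4: ✓ → 65
ticket_id=5: ✗
ticket_id=6: ✓ → 86
ticket_id=7: ✗
ticket_id=8: ✗
ticket_id=9: ✓ → 34
ticket_id=10: ✓ → 67
ticket_id=11: ✓ → 40
ticket_id=12: ✗
ticket_id=13: ✗
ticket_id=14: ✓ → 67
ticket_id=15: ✗
ticket_id=16: ✗
ticket_id=17: ✗
infra_sum = 65 + 86 + 34 + 67 + 40 + 67 = 359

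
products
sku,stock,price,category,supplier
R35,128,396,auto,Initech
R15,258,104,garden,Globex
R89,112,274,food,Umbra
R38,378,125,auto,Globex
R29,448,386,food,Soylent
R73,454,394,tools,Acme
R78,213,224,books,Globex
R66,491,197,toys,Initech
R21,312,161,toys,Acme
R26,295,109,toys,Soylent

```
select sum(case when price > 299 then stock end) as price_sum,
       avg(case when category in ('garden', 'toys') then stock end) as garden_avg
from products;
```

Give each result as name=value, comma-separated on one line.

price_sum=1030, garden_avg=339

[price_sum: price > 299]
sku=R35: ✓ → 128
sku=R15: ✗
sku=R89: ✗
sku=R38: ✗
sku=R29: ✓ → 448
sku=R73: ✓ → 454
sku=R78: ✗
sku=R66: ✗
sku=R21: ✗
sku=R26: ✗
price_sum = 128 + 448 + 454 = 1030
—
[garden_avg: category in ('garden', 'toys')]
sku=R35: ✗
sku=R15: ✓ → 258
sku=R89: ✗
sku=R38: ✗
sku=R29: ✗
sku=R73: ✗
sku=R78: ✗
sku=R66: ✓ → 491
sku=R21: ✓ → 312
sku=R26: ✓ → 295
garden_avg = (258 + 491 + 312 + 295) / 4 = 339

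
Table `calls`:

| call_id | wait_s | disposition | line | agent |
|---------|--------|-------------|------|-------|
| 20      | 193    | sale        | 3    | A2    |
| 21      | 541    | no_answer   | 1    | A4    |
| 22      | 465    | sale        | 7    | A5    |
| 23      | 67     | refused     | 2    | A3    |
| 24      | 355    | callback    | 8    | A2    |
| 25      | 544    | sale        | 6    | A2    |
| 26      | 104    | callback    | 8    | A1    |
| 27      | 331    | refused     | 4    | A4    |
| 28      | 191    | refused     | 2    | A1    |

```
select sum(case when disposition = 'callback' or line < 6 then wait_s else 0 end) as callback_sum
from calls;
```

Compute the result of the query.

1782

call_id=20: ✓ → 193
call_id=21: ✓ → 541
call_id=22: ✗
call_id=23: ✓ → 67
call_id=24: ✓ → 355
call_id=25: ✗
call_id=26: ✓ → 104
call_id=27: ✓ → 331
call_id=28: ✓ → 191
callback_sum = 193 + 541 + 67 + 355 + 104 + 331 + 191 = 1782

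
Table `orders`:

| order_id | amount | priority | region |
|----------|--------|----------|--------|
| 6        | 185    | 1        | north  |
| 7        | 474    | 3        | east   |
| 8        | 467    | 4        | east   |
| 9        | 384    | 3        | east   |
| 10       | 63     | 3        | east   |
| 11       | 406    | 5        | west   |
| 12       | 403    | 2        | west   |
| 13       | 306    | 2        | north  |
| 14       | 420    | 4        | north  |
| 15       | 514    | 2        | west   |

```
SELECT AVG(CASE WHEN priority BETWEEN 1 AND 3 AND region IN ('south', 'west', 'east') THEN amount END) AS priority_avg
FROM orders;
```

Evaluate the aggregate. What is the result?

order_id=6: ✗
order_id=7: ✓ → 474
order_id=8: ✗
order_id=9: ✓ → 384
order_id=10: ✓ → 63
order_id=11: ✗
order_id=12: ✓ → 403
order_id=13: ✗
order_id=14: ✗
order_id=15: ✓ → 514
priority_avg = (474 + 384 + 63 + 403 + 514) / 5 = 367.6

367.6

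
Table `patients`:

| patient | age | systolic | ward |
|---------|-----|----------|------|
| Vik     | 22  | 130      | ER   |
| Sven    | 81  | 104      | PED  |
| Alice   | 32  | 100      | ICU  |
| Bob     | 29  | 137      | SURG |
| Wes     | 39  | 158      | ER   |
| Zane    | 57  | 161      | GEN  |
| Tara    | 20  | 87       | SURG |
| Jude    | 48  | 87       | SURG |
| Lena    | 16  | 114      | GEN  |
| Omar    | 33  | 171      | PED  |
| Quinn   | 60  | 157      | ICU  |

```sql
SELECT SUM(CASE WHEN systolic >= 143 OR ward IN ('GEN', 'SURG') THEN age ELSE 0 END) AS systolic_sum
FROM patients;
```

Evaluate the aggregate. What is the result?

patient=Vik: ✗
patient=Sven: ✗
patient=Alice: ✗
patient=Bob: ✓ → 29
patient=Wes: ✓ → 39
patient=Zane: ✓ → 57
patient=Tara: ✓ → 20
patient=Jude: ✓ → 48
patient=Lena: ✓ → 16
patient=Omar: ✓ → 33
patient=Quinn: ✓ → 60
systolic_sum = 29 + 39 + 57 + 20 + 48 + 16 + 33 + 60 = 302

302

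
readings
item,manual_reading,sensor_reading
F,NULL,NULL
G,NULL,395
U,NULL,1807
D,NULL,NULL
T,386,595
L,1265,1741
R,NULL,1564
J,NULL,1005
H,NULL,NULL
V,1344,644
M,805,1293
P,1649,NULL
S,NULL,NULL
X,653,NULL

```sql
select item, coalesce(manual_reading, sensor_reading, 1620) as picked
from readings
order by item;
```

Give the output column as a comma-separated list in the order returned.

1620, 1620, 395, 1620, 1005, 1265, 805, 1649, 1564, 1620, 386, 1807, 1344, 653

item=D: manual_reading=NULL, sensor_reading=NULL, → literal 1620 → 1620
item=F: manual_reading=NULL, sensor_reading=NULL, → literal 1620 → 1620
item=G: manual_reading=NULL, sensor_reading=395 → 395
item=H: manual_reading=NULL, sensor_reading=NULL, → literal 1620 → 1620
item=J: manual_reading=NULL, sensor_reading=1005 → 1005
item=L: manual_reading=1265 → 1265
item=M: manual_reading=805 → 805
item=P: manual_reading=1649 → 1649
item=R: manual_reading=NULL, sensor_reading=1564 → 1564
item=S: manual_reading=NULL, sensor_reading=NULL, → literal 1620 → 1620
item=T: manual_reading=386 → 386
item=U: manual_reading=NULL, sensor_reading=1807 → 1807
item=V: manual_reading=1344 → 1344
item=X: manual_reading=653 → 653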